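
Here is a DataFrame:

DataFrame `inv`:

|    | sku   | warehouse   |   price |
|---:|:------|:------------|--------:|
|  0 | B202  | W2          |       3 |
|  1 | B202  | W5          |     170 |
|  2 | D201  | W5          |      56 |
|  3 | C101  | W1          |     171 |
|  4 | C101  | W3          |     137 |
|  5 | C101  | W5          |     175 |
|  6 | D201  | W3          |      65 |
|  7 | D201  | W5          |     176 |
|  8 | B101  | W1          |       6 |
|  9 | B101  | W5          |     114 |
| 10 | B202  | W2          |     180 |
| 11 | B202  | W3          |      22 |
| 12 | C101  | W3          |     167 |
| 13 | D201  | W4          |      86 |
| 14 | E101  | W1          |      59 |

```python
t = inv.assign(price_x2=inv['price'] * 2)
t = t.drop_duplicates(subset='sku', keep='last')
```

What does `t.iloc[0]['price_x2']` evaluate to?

228

add column price_x2 = inv['price'] * 2:
     sku warehouse  price  price_x2
0   B202        W2      3         6
1   B202        W5    170       340
2   D201        W5     56       112
3   C101        W1    171       342
4   C101        W3    137       274
5   C101        W5    175       350
6   D201        W3     65       130
7   D201        W5    176       352
8   B101        W1      6        12
9   B101        W5    114       228
10  B202        W2    180       360
11  B202        W3     22        44
12  C101        W3    167       334
13  D201        W4     86       172
14  E101        W1     59       118
drop duplicate sku (keep=last):
     sku warehouse  price  price_x2
9   B101        W5    114       228
11  B202        W3     22        44
12  C101        W3    167       334
13  D201        W4     86       172
14  E101        W1     59       118
Hence 228.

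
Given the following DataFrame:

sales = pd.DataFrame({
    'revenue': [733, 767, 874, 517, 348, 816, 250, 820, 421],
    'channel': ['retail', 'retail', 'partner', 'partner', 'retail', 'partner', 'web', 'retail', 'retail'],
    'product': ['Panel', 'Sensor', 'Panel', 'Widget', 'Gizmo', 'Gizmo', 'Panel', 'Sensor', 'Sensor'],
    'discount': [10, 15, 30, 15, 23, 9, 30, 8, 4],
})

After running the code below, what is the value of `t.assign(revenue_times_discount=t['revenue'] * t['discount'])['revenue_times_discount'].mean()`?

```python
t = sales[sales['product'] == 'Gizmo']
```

7674.0

filter rows where product == 'Gizmo':
   revenue  channel product  discount
4      348   retail   Gizmo        23
5      816  partner   Gizmo         9
add column revenue_times_discount = t['revenue'] * t['discount']:
   revenue  channel product  discount  revenue_times_discount
4      348   retail   Gizmo        23                    8004
5      816  partner   Gizmo         9                    7344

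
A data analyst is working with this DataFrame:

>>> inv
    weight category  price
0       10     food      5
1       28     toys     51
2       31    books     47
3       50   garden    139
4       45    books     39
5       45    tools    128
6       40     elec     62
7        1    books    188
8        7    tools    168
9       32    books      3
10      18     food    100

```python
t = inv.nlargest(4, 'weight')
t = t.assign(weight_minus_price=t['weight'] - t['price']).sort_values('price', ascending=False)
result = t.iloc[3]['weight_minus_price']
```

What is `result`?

6

take 4 rows with largest weight:
   weight category  price
3      50   garden    139
4      45    books     39
5      45    tools    128
6      40     elec     62
add column weight_minus_price = t['weight'] - t['price']:
   weight category  price  weight_minus_price
3      50   garden    139                 -89
4      45    books     39                   6
5      45    tools    128                 -83
6      40     elec     62                 -22
sort by price descending:
   weight category  price  weight_minus_price
3      50   garden    139                 -89
5      45    tools    128                 -83
6      40     elec     62                 -22
4      45    books     39                   6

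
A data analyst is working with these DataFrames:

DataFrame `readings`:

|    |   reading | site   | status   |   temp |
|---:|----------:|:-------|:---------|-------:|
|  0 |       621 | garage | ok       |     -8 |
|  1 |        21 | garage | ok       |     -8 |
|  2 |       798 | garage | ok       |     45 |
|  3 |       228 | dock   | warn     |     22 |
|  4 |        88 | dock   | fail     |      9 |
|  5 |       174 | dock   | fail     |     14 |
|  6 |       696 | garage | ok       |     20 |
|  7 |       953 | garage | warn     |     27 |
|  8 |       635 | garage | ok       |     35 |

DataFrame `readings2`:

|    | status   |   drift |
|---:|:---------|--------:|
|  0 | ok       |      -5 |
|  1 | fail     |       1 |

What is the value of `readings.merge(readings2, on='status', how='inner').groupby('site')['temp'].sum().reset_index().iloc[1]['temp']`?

84

merge on 'status' (how='inner') → 7 rows:
   reading    site status  temp  drift
0      621  garage     ok    -8     -5
1       21  garage     ok    -8     -5
2      798  garage     ok    45     -5
3       88    dock   fail     9      1
4      174    dock   fail    14      1
5      696  garage     ok    20     -5
6      635  garage     ok    35     -5
group by site, sum of temp:
site
dock      23
garage    84
Name: temp, dtype: int64
reset_index():
     site  temp
0    dock    23
1  garage    84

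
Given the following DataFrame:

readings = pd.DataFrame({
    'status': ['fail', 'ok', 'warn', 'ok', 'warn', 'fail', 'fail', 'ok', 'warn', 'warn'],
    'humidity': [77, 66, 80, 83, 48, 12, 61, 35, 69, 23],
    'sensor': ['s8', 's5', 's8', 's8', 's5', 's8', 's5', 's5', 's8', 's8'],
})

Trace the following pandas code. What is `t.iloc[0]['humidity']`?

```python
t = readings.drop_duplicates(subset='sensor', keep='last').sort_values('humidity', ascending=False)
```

35

drop duplicate sensor (keep=last):
  status  humidity sensor
7     ok        35     s5
9   warn        23     s8
sort by humidity descending:
  status  humidity sensor
7     ok        35     s5
9   warn        23     s8
Hence 35.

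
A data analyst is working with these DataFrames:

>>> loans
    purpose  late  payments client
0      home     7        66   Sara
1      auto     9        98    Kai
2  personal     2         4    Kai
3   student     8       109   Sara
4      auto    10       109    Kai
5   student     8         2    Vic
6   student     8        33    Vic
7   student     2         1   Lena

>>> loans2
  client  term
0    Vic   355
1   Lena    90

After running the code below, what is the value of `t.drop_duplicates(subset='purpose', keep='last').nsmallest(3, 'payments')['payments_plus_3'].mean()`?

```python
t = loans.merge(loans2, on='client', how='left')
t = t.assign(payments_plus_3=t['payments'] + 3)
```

26.6666666667

merge on 'client' (how='left') → 8 rows:
    purpose  late  payments client   term
0      home     7        66   Sara    NaN
1      auto     9        98    Kai    NaN
2  personal     2         4    Kai    NaN
3   student     8       109   Sara    NaN
4      auto    10       109    Kai    NaN
5   student     8         2    Vic  355.0
6   student     8        33    Vic  355.0
7   student     2         1   Lena   90.0
add column payments_plus_3 = t['payments'] + 3:
    purpose  late  payments client   term  payments_plus_3
0      home     7        66   Sara    NaN               69
1      auto     9        98    Kai    NaN              101
2  personal     2         4    Kai    NaN                7
3   student     8       109   Sara    NaN              112
4      auto    10       109    Kai    NaN              112
5   student     8         2    Vic  355.0                5
6   student     8        33    Vic  355.0               36
7   student     2         1   Lena   90.0                4
drop duplicate purpose (keep=last):
    purpose  late  payments client  term  payments_plus_3
0      home     7        66   Sara   NaN               69
2  personal     2         4    Kai   NaN                7
4      auto    10       109    Kai   NaN              112
7   student     2         1   Lena  90.0                4
take 3 rows with smallest payments:
    purpose  late  payments client  term  payments_plus_3
7   student     2         1   Lena  90.0                4
2  personal     2         4    Kai   NaN                7
0      home     7        66   Sara   NaN               69
mean of column 'payments_plus_3' → 26.6666666667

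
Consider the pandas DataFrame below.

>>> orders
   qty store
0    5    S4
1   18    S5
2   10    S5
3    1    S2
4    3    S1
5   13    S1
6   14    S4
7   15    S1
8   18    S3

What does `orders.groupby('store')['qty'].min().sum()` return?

group by store, min of qty:
store
S1     3
S2     1
S3    18
S4     5
S5    10
Name: qty, dtype: int64
So sum() = 37.

37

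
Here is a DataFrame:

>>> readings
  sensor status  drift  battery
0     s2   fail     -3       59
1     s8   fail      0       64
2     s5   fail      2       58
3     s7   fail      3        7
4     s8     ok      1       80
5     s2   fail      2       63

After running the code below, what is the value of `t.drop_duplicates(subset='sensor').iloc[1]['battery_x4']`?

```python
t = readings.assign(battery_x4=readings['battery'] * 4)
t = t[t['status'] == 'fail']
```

256

add column battery_x4 = readings['battery'] * 4:
  sensor status  drift  battery  battery_x4
0     s2   fail     -3       59         236
1     s8   fail      0       64         256
2     s5   fail      2       58         232
3     s7   fail      3        7          28
4     s8     ok      1       80         320
5     s2   fail      2       63         252
filter rows where status == 'fail':
  sensor status  drift  battery  battery_x4
0     s2   fail     -3       59         236
1     s8   fail      0       64         256
2     s5   fail      2       58         232
3     s7   fail      3        7          28
5     s2   fail      2       63         252
drop duplicate sensor (keep=first):
  sensor status  drift  battery  battery_x4
0     s2   fail     -3       59         236
1     s8   fail      0       64         256
2     s5   fail      2       58         232
3     s7   fail      3        7          28
Finally, value at position 1, column 'battery_x4' = 256.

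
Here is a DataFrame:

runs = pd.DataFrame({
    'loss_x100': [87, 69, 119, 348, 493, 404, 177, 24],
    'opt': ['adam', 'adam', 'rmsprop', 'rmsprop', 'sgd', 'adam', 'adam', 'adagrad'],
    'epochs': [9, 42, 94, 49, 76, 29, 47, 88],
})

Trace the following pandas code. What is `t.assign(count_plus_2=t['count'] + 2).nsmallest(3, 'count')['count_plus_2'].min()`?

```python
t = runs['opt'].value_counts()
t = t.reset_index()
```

3

value_counts of opt:
opt
adam       4
rmsprop    2
sgd        1
adagrad    1
Name: count, dtype: int64
reset_index():
       opt  count
0     adam      4
1  rmsprop      2
2      sgd      1
3  adagrad      1
add column count_plus_2 = t['count'] + 2:
       opt  count  count_plus_2
0     adam      4             6
1  rmsprop      2             4
2      sgd      1             3
3  adagrad      1             3
take 3 rows with smallest count:
       opt  count  count_plus_2
2      sgd      1             3
3  adagrad      1             3
1  rmsprop      2             4
Then the min of column 'count_plus_2': 3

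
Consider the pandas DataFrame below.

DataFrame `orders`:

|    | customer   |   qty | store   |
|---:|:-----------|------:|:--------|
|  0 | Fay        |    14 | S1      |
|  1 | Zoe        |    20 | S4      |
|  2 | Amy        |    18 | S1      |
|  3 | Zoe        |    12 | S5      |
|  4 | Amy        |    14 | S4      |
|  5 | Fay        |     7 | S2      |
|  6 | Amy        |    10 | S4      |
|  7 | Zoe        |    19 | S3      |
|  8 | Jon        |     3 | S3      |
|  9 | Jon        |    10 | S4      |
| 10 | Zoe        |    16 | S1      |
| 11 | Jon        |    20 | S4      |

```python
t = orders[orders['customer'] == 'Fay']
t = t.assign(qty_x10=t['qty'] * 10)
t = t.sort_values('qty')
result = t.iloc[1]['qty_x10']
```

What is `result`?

filter rows where customer == 'Fay':
  customer  qty store
0      Fay   14    S1
5      Fay    7    S2
add column qty_x10 = t['qty'] * 10:
  customer  qty store  qty_x10
0      Fay   14    S1      140
5      Fay    7    S2       70
sort by qty:
  customer  qty store  qty_x10
5      Fay    7    S2       70
0      Fay   14    S1      140

140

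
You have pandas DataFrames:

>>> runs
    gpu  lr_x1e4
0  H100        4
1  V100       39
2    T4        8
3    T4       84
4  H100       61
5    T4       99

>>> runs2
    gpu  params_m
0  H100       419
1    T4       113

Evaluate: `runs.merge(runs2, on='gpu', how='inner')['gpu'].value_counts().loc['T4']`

merge on 'gpu' (how='inner') → 5 rows:
    gpu  lr_x1e4  params_m
0  H100        4       419
1    T4        8       113
2    T4       84       113
3  H100       61       419
4    T4       99       113
value_counts of gpu:
gpu
T4      3
H100    2
Name: count, dtype: int64

3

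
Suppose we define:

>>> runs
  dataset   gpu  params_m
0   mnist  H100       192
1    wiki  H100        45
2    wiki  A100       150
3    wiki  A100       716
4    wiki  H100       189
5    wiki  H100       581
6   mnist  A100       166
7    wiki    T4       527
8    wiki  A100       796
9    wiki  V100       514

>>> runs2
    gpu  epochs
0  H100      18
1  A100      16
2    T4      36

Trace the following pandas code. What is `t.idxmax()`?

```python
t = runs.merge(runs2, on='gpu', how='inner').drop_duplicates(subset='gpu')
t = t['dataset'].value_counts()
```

merge on 'gpu' (how='inner') → 9 rows:
  dataset   gpu  params_m  epochs
0   mnist  H100       192      18
1    wiki  H100        45      18
2    wiki  A100       150      16
3    wiki  A100       716      16
4    wiki  H100       189      18
5    wiki  H100       581      18
6   mnist  A100       166      16
7    wiki    T4       527      36
8    wiki  A100       796      16
drop duplicate gpu (keep=first):
  dataset   gpu  params_m  epochs
0   mnist  H100       192      18
2    wiki  A100       150      16
7    wiki    T4       527      36
value_counts of dataset:
dataset
wiki     2
mnist    1
Name: count, dtype: int64

wiki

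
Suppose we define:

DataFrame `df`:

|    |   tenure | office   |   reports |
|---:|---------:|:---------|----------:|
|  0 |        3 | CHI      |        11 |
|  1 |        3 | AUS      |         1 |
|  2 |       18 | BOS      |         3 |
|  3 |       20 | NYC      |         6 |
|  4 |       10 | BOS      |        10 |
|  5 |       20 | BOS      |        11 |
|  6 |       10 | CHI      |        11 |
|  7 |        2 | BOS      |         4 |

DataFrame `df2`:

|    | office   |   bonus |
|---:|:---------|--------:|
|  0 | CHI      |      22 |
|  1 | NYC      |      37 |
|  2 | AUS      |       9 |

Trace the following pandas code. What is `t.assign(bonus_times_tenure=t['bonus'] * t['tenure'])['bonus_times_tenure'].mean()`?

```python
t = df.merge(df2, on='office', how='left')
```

merge on 'office' (how='left') → 8 rows:
   tenure office  reports  bonus
0       3    CHI       11   22.0
1       3    AUS        1    9.0
2      18    BOS        3    NaN
3      20    NYC        6   37.0
4      10    BOS       10    NaN
5      20    BOS       11    NaN
6      10    CHI       11   22.0
7       2    BOS        4    NaN
add column bonus_times_tenure = t['bonus'] * t['tenure']:
   tenure office  reports  bonus  bonus_times_tenure
0       3    CHI       11   22.0                66.0
1       3    AUS        1    9.0                27.0
2      18    BOS        3    NaN                 NaN
3      20    NYC        6   37.0               740.0
4      10    BOS       10    NaN                 NaN
5      20    BOS       11    NaN                 NaN
6      10    CHI       11   22.0               220.0
7       2    BOS        4    NaN                 NaN
mean of column 'bonus_times_tenure' → 263.25

263.25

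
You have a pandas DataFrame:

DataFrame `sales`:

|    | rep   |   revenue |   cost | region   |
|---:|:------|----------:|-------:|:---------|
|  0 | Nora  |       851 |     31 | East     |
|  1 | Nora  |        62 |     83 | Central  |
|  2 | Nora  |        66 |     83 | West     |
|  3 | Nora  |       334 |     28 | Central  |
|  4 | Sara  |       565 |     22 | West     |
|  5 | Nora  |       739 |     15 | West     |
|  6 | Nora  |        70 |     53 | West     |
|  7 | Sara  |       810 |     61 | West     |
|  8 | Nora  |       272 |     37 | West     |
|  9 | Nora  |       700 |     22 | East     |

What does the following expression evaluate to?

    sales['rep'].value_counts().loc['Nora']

value_counts of rep:
rep
Nora    8
Sara    2
Name: count, dtype: int64

8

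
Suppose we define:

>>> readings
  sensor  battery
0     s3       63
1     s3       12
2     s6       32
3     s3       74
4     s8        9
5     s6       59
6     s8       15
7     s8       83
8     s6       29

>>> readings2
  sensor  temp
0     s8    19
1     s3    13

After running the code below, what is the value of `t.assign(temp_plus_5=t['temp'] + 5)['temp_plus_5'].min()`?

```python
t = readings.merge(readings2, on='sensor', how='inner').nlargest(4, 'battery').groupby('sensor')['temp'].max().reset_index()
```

merge on 'sensor' (how='inner') → 6 rows:
  sensor  battery  temp
0     s3       63    13
1     s3       12    13
2     s3       74    13
3     s8        9    19
4     s8       15    19
5     s8       83    19
take 4 rows with largest battery:
  sensor  battery  temp
5     s8       83    19
2     s3       74    13
0     s3       63    13
4     s8       15    19
group by sensor, max of temp:
sensor
s3    13
s8    19
Name: temp, dtype: int64
reset_index():
  sensor  temp
0     s3    13
1     s8    19
add column temp_plus_5 = t['temp'] + 5:
  sensor  temp  temp_plus_5
0     s3    13           18
1     s8    19           24
Then the min of column 'temp_plus_5': 18

18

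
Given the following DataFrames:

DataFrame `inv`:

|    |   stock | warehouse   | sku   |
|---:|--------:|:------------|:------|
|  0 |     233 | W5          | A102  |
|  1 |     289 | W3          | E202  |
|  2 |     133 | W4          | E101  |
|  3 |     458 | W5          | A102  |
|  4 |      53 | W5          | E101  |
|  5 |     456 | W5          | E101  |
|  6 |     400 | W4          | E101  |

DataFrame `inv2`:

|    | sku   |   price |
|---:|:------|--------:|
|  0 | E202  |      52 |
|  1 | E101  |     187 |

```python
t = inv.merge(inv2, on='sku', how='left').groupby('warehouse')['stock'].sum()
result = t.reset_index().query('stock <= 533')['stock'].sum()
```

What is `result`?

merge on 'sku' (how='left') → 7 rows:
   stock warehouse   sku  price
0    233        W5  A102    NaN
1    289        W3  E202   52.0
2    133        W4  E101  187.0
3    458        W5  A102    NaN
4     53        W5  E101  187.0
5    456        W5  E101  187.0
6    400        W4  E101  187.0
group by warehouse, sum of stock:
warehouse
W3     289
W4     533
W5    1200
Name: stock, dtype: int64
reset_index():
  warehouse  stock
0        W3    289
1        W4    533
2        W5   1200
filter rows where stock <= 533:
  warehouse  stock
0        W3    289
1        W4    533
So sum() = 822.

822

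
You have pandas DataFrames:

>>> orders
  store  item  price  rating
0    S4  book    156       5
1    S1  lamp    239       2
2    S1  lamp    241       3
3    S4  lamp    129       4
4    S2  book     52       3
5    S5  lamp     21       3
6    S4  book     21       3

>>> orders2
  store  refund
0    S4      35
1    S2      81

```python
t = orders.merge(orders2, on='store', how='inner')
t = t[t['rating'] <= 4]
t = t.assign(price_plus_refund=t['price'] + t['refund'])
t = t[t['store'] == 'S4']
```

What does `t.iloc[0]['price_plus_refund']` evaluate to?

164

merge on 'store' (how='inner') → 4 rows:
  store  item  price  rating  refund
0    S4  book    156       5      35
1    S4  lamp    129       4      35
2    S2  book     52       3      81
3    S4  book     21       3      35
filter rows where rating <= 4:
  store  item  price  rating  refund
1    S4  lamp    129       4      35
2    S2  book     52       3      81
3    S4  book     21       3      35
add column price_plus_refund = t['price'] + t['refund']:
  store  item  price  rating  refund  price_plus_refund
1    S4  lamp    129       4      35                164
2    S2  book     52       3      81                133
3    S4  book     21       3      35                 56
filter rows where store == 'S4':
  store  item  price  rating  refund  price_plus_refund
1    S4  lamp    129       4      35                164
3    S4  book     21       3      35                 56
Then the value at position 0, column 'price_plus_refund': 164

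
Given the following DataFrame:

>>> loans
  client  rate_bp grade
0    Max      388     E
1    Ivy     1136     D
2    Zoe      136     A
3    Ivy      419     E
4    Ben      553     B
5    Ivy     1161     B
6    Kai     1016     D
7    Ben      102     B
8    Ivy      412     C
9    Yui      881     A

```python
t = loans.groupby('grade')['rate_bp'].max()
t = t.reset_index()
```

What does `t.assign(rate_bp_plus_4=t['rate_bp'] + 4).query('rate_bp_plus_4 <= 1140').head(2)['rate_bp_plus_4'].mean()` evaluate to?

650.5

group by grade, max of rate_bp:
grade
A     881
B    1161
C     412
D    1136
E     419
Name: rate_bp, dtype: int64
reset_index():
  grade  rate_bp
0     A      881
1     B     1161
2     C      412
3     D     1136
4     E      419
add column rate_bp_plus_4 = t['rate_bp'] + 4:
  grade  rate_bp  rate_bp_plus_4
0     A      881             885
1     B     1161            1165
2     C      412             416
3     D     1136            1140
4     E      419             423
filter rows where rate_bp_plus_4 <= 1140:
  grade  rate_bp  rate_bp_plus_4
0     A      881             885
2     C      412             416
3     D     1136            1140
4     E      419             423
take first 2 rows:
  grade  rate_bp  rate_bp_plus_4
0     A      881             885
2     C      412             416
Reading off the mean of column 'rate_bp_plus_4', we get 650.5.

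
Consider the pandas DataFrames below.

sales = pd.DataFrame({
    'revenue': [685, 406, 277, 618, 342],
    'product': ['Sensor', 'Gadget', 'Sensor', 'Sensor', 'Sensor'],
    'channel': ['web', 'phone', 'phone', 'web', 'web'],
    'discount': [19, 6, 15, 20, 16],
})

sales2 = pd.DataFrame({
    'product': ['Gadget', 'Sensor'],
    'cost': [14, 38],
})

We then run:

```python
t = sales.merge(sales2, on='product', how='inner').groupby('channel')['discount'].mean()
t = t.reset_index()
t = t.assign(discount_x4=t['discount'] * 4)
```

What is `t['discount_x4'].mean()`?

57.6666666667

merge on 'product' (how='inner') → 5 rows:
   revenue product channel  discount  cost
0      685  Sensor     web        19    38
1      406  Gadget   phone         6    14
2      277  Sensor   phone        15    38
3      618  Sensor     web        20    38
4      342  Sensor     web        16    38
group by channel, mean of discount:
channel
phone    10.500000
web      18.333333
Name: discount, dtype: float64
reset_index():
  channel   discount
0   phone  10.500000
1     web  18.333333
add column discount_x4 = t['discount'] * 4:
  channel   discount  discount_x4
0   phone  10.500000    42.000000
1     web  18.333333    73.333333
So mean() = 57.6666666667.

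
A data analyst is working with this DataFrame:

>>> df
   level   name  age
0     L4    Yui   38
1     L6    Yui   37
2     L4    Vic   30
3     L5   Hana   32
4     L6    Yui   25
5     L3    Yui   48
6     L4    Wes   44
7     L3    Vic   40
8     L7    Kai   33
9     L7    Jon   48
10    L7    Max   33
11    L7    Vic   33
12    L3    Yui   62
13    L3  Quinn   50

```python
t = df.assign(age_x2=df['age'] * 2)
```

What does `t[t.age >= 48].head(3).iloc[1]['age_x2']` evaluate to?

add column age_x2 = df['age'] * 2:
   level   name  age  age_x2
0     L4    Yui   38      76
1     L6    Yui   37      74
2     L4    Vic   30      60
3     L5   Hana   32      64
4     L6    Yui   25      50
5     L3    Yui   48      96
6     L4    Wes   44      88
7     L3    Vic   40      80
8     L7    Kai   33      66
9     L7    Jon   48      96
10    L7    Max   33      66
11    L7    Vic   33      66
12    L3    Yui   62     124
13    L3  Quinn   50     100
filter rows where age >= 48:
   level   name  age  age_x2
5     L3    Yui   48      96
9     L7    Jon   48      96
12    L3    Yui   62     124
13    L3  Quinn   50     100
take first 3 rows:
   level name  age  age_x2
5     L3  Yui   48      96
9     L7  Jon   48      96
12    L3  Yui   62     124

96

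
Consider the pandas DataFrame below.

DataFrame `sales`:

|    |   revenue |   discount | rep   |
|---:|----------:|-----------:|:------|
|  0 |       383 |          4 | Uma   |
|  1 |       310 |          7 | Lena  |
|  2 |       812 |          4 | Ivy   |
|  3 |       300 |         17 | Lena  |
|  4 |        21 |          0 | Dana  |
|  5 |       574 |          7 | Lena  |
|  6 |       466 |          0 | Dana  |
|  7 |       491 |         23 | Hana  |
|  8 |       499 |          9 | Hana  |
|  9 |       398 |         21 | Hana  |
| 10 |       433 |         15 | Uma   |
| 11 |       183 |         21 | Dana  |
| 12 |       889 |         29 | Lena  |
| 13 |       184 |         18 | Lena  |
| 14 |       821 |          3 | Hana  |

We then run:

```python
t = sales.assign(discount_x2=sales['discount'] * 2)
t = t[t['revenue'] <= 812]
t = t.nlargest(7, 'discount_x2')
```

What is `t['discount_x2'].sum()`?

add column discount_x2 = sales['discount'] * 2:
    revenue  discount   rep  discount_x2
0       383         4   Uma            8
1       310         7  Lena           14
2       812         4   Ivy            8
3       300        17  Lena           34
4        21         0  Dana            0
5       574         7  Lena           14
6       466         0  Dana            0
7       491        23  Hana           46
8       499         9  Hana           18
9       398        21  Hana           42
10      433        15   Uma           30
11      183        21  Dana           42
12      889        29  Lena           58
13      184        18  Lena           36
14      821         3  Hana            6
filter rows where revenue <= 812:
    revenue  discount   rep  discount_x2
0       383         4   Uma            8
1       310         7  Lena           14
2       812         4   Ivy            8
3       300        17  Lena           34
4        21         0  Dana            0
5       574         7  Lena           14
6       466         0  Dana            0
7       491        23  Hana           46
8       499         9  Hana           18
9       398        21  Hana           42
10      433        15   Uma           30
11      183        21  Dana           42
13      184        18  Lena           36
take 7 rows with largest discount_x2:
    revenue  discount   rep  discount_x2
7       491        23  Hana           46
9       398        21  Hana           42
11      183        21  Dana           42
13      184        18  Lena           36
3       300        17  Lena           34
10      433        15   Uma           30
8       499         9  Hana           18
Hence 248.

248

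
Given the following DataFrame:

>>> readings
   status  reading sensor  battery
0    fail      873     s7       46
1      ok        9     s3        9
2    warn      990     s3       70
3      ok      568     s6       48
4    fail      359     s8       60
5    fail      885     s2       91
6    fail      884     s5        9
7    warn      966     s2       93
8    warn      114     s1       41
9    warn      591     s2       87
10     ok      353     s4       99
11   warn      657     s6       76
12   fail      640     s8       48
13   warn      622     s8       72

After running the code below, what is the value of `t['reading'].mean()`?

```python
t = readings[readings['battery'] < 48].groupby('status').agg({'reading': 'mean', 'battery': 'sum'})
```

filter rows where battery < 48:
  status  reading sensor  battery
0   fail      873     s7       46
1     ok        9     s3        9
6   fail      884     s5        9
8   warn      114     s1       41
group by status: mean(reading), sum(battery):
        reading  battery
status                  
fail      878.5       55
ok          9.0        9
warn      114.0       41
Reading off the mean of column 'reading', we get 333.833333333.

333.833333333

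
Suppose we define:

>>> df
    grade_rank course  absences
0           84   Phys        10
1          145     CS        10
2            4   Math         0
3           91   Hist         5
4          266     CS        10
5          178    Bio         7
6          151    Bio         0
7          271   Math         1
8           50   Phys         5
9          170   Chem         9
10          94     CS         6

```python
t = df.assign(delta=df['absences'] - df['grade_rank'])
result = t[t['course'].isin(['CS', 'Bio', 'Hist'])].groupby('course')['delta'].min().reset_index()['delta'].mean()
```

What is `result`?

-171.0

add column delta = df['absences'] - df['grade_rank']:
    grade_rank course  absences  delta
0           84   Phys        10    -74
1          145     CS        10   -135
2            4   Math         0     -4
3           91   Hist         5    -86
4          266     CS        10   -256
5          178    Bio         7   -171
6          151    Bio         0   -151
7          271   Math         1   -270
8           50   Phys         5    -45
9          170   Chem         9   -161
10          94     CS         6    -88
filter rows where course in ['CS', 'Bio', 'Hist']:
    grade_rank course  absences  delta
1          145     CS        10   -135
3           91   Hist         5    -86
4          266     CS        10   -256
5          178    Bio         7   -171
6          151    Bio         0   -151
10          94     CS         6    -88
group by course, min of delta:
course
Bio    -171
CS     -256
Hist    -86
Name: delta, dtype: int64
reset_index():
  course  delta
0    Bio   -171
1     CS   -256
2   Hist    -86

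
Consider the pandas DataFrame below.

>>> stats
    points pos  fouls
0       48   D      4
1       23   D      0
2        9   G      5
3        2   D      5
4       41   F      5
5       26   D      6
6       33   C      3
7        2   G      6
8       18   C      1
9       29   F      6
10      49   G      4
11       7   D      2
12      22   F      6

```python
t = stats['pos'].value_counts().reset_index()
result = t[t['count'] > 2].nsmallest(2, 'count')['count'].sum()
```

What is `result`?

6

value_counts of pos:
pos
D    5
G    3
F    3
C    2
Name: count, dtype: int64
reset_index():
  pos  count
0   D      5
1   G      3
2   F      3
3   C      2
filter rows where count > 2:
  pos  count
0   D      5
1   G      3
2   F      3
take 2 rows with smallest count:
  pos  count
1   G      3
2   F      3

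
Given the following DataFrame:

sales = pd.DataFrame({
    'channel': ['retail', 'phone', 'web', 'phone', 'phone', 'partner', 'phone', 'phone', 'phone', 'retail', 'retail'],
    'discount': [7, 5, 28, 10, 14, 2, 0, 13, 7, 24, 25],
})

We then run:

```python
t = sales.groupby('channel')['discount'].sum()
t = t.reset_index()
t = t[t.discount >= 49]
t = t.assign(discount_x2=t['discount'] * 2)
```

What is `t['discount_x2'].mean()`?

105.0

group by channel, sum of discount:
channel
partner     2
phone      49
retail     56
web        28
Name: discount, dtype: int64
reset_index():
   channel  discount
0  partner         2
1    phone        49
2   retail        56
3      web        28
filter rows where discount >= 49:
  channel  discount
1   phone        49
2  retail        56
add column discount_x2 = t['discount'] * 2:
  channel  discount  discount_x2
1   phone        49           98
2  retail        56          112
mean of column 'discount_x2' → 105.0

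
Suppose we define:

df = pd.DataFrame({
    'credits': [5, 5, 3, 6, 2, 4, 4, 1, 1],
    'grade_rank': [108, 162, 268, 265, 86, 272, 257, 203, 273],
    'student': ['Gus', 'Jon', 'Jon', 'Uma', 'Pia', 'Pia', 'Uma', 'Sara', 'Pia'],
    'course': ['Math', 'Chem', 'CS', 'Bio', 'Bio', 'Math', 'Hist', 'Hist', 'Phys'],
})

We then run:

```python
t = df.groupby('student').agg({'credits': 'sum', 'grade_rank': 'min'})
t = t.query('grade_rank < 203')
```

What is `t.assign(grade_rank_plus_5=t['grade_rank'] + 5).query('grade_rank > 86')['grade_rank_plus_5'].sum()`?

group by student: sum(credits), min(grade_rank):
         credits  grade_rank
student                     
Gus            5         108
Jon            8         162
Pia            7          86
Sara           1         203
Uma           10         257
filter rows where grade_rank < 203:
         credits  grade_rank
student                     
Gus            5         108
Jon            8         162
Pia            7          86
add column grade_rank_plus_5 = t['grade_rank'] + 5:
         credits  grade_rank  grade_rank_plus_5
student                                        
Gus            5         108                113
Jon            8         162                167
Pia            7          86                 91
filter rows where grade_rank > 86:
         credits  grade_rank  grade_rank_plus_5
student                                        
Gus            5         108                113
Jon            8         162                167
Reading off the sum of column 'grade_rank_plus_5', we get 280.

280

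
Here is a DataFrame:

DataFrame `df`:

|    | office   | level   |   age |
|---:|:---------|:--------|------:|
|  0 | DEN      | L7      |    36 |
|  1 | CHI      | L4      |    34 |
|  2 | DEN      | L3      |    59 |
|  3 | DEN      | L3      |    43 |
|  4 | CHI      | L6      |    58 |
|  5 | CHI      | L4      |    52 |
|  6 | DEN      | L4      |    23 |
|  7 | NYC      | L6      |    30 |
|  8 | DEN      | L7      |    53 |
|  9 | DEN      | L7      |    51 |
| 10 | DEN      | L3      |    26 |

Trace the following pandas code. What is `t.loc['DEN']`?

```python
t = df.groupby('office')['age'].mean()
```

group by office, mean of age:
office
CHI    48.000000
DEN    41.571429
NYC    30.000000
Name: age, dtype: float64

41.5714285714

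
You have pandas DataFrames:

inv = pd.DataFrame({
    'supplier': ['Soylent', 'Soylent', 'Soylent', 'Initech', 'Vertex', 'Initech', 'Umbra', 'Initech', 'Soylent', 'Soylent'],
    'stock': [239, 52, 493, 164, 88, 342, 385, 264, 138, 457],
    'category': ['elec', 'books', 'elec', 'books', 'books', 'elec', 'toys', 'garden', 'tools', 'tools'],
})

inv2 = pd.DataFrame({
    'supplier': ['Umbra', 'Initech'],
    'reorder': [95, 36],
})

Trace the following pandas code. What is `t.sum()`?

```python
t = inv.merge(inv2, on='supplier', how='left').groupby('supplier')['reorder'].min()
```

131.0

merge on 'supplier' (how='left') → 10 rows:
  supplier  stock category  reorder
0  Soylent    239     elec      NaN
1  Soylent     52    books      NaN
2  Soylent    493     elec      NaN
3  Initech    164    books     36.0
4   Vertex     88    books      NaN
5  Initech    342     elec     36.0
6    Umbra    385     toys     95.0
7  Initech    264   garden     36.0
8  Soylent    138    tools      NaN
9  Soylent    457    tools      NaN
group by supplier, min of reorder:
supplier
Initech    36.0
Soylent     NaN
Umbra      95.0
Vertex      NaN
Name: reorder, dtype: float64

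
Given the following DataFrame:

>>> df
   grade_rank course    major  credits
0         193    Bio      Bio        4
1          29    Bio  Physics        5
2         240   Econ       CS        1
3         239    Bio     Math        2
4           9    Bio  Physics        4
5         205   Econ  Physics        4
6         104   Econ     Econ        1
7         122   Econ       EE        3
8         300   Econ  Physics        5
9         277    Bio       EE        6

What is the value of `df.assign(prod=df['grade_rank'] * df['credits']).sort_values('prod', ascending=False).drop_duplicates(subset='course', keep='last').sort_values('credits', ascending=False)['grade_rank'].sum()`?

113

add column prod = df['grade_rank'] * df['credits']:
   grade_rank course    major  credits  prod
0         193    Bio      Bio        4   772
1          29    Bio  Physics        5   145
2         240   Econ       CS        1   240
3         239    Bio     Math        2   478
4           9    Bio  Physics        4    36
5         205   Econ  Physics        4   820
6         104   Econ     Econ        1   104
7         122   Econ       EE        3   366
8         300   Econ  Physics        5  1500
9         277    Bio       EE        6  1662
sort by prod descending:
   grade_rank course    major  credits  prod
9         277    Bio       EE        6  1662
8         300   Econ  Physics        5  1500
5         205   Econ  Physics        4   820
0         193    Bio      Bio        4   772
3         239    Bio     Math        2   478
7         122   Econ       EE        3   366
2         240   Econ       CS        1   240
1          29    Bio  Physics        5   145
6         104   Econ     Econ        1   104
4           9    Bio  Physics        4    36
drop duplicate course (keep=last):
   grade_rank course    major  credits  prod
6         104   Econ     Econ        1   104
4           9    Bio  Physics        4    36
sort by credits descending:
   grade_rank course    major  credits  prod
4           9    Bio  Physics        4    36
6         104   Econ     Econ        1   104
sum of column 'grade_rank' → 113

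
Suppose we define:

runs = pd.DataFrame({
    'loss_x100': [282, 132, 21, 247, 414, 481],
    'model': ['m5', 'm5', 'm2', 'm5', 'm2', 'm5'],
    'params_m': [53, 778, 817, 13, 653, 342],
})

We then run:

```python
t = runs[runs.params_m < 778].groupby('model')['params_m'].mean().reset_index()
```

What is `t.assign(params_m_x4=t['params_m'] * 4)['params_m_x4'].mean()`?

1578.0

filter rows where params_m < 778:
   loss_x100 model  params_m
0        282    m5        53
3        247    m5        13
4        414    m2       653
5        481    m5       342
group by model, mean of params_m:
model
m2    653.0
m5    136.0
Name: params_m, dtype: float64
reset_index():
  model  params_m
0    m2     653.0
1    m5     136.0
add column params_m_x4 = t['params_m'] * 4:
  model  params_m  params_m_x4
0    m2     653.0       2612.0
1    m5     136.0        544.0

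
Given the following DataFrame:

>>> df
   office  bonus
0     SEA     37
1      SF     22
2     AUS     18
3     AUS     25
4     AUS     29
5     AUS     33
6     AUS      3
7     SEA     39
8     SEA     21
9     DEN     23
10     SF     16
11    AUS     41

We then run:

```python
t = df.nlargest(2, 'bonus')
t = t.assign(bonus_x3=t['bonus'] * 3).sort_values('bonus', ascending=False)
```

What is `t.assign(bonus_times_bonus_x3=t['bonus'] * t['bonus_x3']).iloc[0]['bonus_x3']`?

123

take 2 rows with largest bonus:
   office  bonus
11    AUS     41
7     SEA     39
add column bonus_x3 = t['bonus'] * 3:
   office  bonus  bonus_x3
11    AUS     41       123
7     SEA     39       117
sort by bonus descending:
   office  bonus  bonus_x3
11    AUS     41       123
7     SEA     39       117
add column bonus_times_bonus_x3 = t['bonus'] * t['bonus_x3']:
   office  bonus  bonus_x3  bonus_times_bonus_x3
11    AUS     41       123                  5043
7     SEA     39       117                  4563
The value at position 0, column 'bonus_x3' is 123.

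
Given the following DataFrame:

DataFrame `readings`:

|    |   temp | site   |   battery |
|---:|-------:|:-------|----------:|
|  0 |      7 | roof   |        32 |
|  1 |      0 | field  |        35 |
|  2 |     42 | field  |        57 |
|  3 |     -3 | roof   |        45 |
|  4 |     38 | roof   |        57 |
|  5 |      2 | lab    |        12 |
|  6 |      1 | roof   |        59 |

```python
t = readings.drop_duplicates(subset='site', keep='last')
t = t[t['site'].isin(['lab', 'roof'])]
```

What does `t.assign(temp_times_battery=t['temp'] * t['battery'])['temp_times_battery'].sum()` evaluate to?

83

drop duplicate site (keep=last):
   temp   site  battery
2    42  field       57
5     2    lab       12
6     1   roof       59
filter rows where site in ['lab', 'roof']:
   temp  site  battery
5     2   lab       12
6     1  roof       59
add column temp_times_battery = t['temp'] * t['battery']:
   temp  site  battery  temp_times_battery
5     2   lab       12                  24
6     1  roof       59                  59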